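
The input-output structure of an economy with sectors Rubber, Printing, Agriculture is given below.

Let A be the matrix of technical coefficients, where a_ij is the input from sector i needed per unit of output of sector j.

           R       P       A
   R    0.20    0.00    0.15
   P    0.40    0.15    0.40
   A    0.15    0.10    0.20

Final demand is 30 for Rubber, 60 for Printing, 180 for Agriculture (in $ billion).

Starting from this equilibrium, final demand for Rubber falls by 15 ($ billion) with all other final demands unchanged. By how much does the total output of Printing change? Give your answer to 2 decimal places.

Δx_P = -11.71

I − A =
  [   0.80     0.00    -0.15]
  [  -0.40     0.85    -0.40]
  [  -0.15    -0.10     0.80]
Cofactors of I−A, C_ij = (−1)^(i+j)·(minor ij) (rows/columns in the sector order above):
  C_11 = (0.85)(0.80) − (-0.40)(-0.10) = 0.6400
  C_12 = −[(-0.40)(0.80) − (-0.40)(-0.15)] = 0.3800
  C_13 = (-0.40)(-0.10) − (0.85)(-0.15) = 0.1675
  C_21 = −[(0.00)(0.80) − (-0.15)(-0.10)] = 0.0150
  C_22 = (0.80)(0.80) − (-0.15)(-0.15) = 0.6175
  C_23 = −[(0.80)(-0.10) − (0.00)(-0.15)] = 0.0800
  C_31 = (0.00)(-0.40) − (-0.15)(0.85) = 0.1275
  C_32 = −[(0.80)(-0.40) − (-0.15)(-0.40)] = 0.3800
  C_33 = (0.80)(0.85) − (0.00)(-0.40) = 0.6800
det(I−A) = Σ_j (I−A)_1j·C_1j = (0.80)(0.6400) + (0.00)(0.3800) + (-0.15)(0.1675) = 0.486875
adj(I−A) = Cᵀ =
  [ 0.6400   0.0150   0.1275]
  [ 0.3800   0.6175   0.3800]
  [ 0.1675   0.0800   0.6800]
(I − A)⁻¹ = adj(I−A) / det(I−A) ≈
  [   1.3145     0.0308     0.2619]
  [   0.7805     1.2683     0.7805]
  [   0.3440     0.1643     1.3967]
Δx = (I − A)⁻¹ Δd with Δd having -15 in the Rubber component and 0 elsewhere.
So Δx_P = L_PR · (-15), where L_PR = adj(I−A)_PR / det(I−A) = 0.3800 / 0.486875.
Δx_P = 0.3800 × (-15) / 0.486875 = -5.70 / 0.486875 ≈ -11.71.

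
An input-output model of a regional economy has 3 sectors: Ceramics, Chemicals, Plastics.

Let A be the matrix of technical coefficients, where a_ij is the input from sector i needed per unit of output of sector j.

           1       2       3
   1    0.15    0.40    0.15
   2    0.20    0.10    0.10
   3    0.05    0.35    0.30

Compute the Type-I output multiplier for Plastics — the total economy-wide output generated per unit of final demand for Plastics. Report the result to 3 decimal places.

I − A =
  [   0.85    -0.40    -0.15]
  [  -0.20     0.90    -0.10]
  [  -0.05    -0.35     0.70]
Cofactors of I−A, C_ij = (−1)^(i+j)·(minor ij) (rows/columns in the sector order above):
  C_11 = (0.90)(0.70) − (-0.10)(-0.35) = 0.5950
  C_12 = −[(-0.20)(0.70) − (-0.10)(-0.05)] = 0.1450
  C_13 = (-0.20)(-0.35) − (0.90)(-0.05) = 0.1150
  C_21 = −[(-0.40)(0.70) − (-0.15)(-0.35)] = 0.3325
  C_22 = (0.85)(0.70) − (-0.15)(-0.05) = 0.5875
  C_23 = −[(0.85)(-0.35) − (-0.40)(-0.05)] = 0.3175
  C_31 = (-0.40)(-0.10) − (-0.15)(0.90) = 0.1750
  C_32 = −[(0.85)(-0.10) − (-0.15)(-0.20)] = 0.1150
  C_33 = (0.85)(0.90) − (-0.40)(-0.20) = 0.6850
det(I−A) = Σ_j (I−A)_1j·C_1j = (0.85)(0.5950) + (-0.40)(0.1450) + (-0.15)(0.1150) = 0.4305
adj(I−A) = Cᵀ =
  [ 0.5950   0.3325   0.1750]
  [ 0.1450   0.5875   0.1150]
  [ 0.1150   0.3175   0.6850]
(I − A)⁻¹ = adj(I−A) / det(I−A) ≈
  [   1.3821     0.7724     0.4065]
  [   0.3368     1.3647     0.2671]
  [   0.2671     0.7375     1.5912]
The output multiplier for sector j is the column-j sum of the Leontief inverse (I − A)⁻¹ = adj(I−A) / det(I−A).
Column 3 of adj(I−A): (0.1750, 0.1150, 0.6850); det(I−A) = 0.4305.
m_3 = (0.1750 + 0.1150 + 0.6850) / 0.4305 = 0.975 / 0.4305 ≈ 2.265.

m_3 = 2.265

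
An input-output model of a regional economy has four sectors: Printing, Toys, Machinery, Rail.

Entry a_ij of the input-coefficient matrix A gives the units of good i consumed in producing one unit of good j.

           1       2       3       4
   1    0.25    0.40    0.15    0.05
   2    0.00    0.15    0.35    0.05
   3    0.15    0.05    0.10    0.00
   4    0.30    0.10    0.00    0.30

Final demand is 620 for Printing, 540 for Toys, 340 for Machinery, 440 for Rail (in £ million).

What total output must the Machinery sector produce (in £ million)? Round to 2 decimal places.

I − A =
  [   0.75    -0.40    -0.15    -0.05]
  [   0.00     0.85    -0.35    -0.05]
  [  -0.15    -0.05     0.90     0.00]
  [  -0.30    -0.10     0.00     0.70]
Compute the cofactors C_ij = (−1)^(i+j)·(3×3 minor ij) of I−A; the adjugate is their transpose:
adj(I−A) = Cᵀ =
  [ 0.51875   0.26175   0.18825   0.05575]
  [ 0.05025   0.44325   0.18075   0.03525]
  [ 0.08925   0.06825   0.42375   0.01125]
  [ 0.22950   0.17550   0.10650   0.52050]
det(I−A) = Σ_j (I−A)_1j·C_1j = (0.75)(0.51875) + (-0.40)(0.05025) + (-0.15)(0.08925) + (-0.05)(0.22950) = 0.3441
(I − A)⁻¹ = adj(I−A) / det(I−A) ≈
  [   1.5076     0.7607     0.5471     0.1620]
  [   0.1460     1.2881     0.5253     0.1024]
  [   0.2594     0.1983     1.2315     0.0327]
  [   0.6670     0.5100     0.3095     1.5126]
x = (I − A)⁻¹ d = adj(I−A)·d / det(I−A), with det(I−A) = 0.3441:
  x_1 = (0.51875·620 + 0.26175·540 + 0.18825·340 + 0.05575·440) / 0.3441 = 551.505 / 0.3441 ≈ 1602.75
  x_2 = (0.05025·620 + 0.44325·540 + 0.18075·340 + 0.03525·440) / 0.3441 = 347.475 / 0.3441 ≈ 1009.81
  x_3 = (0.08925·620 + 0.06825·540 + 0.42375·340 + 0.01125·440) / 0.3441 = 241.215 / 0.3441 ≈ 701.00
  x_4 = (0.22950·620 + 0.17550·540 + 0.10650·340 + 0.52050·440) / 0.3441 = 502.29 / 0.3441 ≈ 1459.72

x_3 = 701.00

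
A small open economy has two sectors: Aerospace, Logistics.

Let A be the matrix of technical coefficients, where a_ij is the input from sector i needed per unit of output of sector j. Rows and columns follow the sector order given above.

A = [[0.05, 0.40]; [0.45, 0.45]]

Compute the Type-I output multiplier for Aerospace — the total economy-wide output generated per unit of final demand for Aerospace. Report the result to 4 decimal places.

I − A =
  [   0.95    -0.40]
  [  -0.45     0.55]
det(I−A) = (0.95)(0.55) − (-0.40)(-0.45) = 0.3425
adj(I−A) = [[0.55, 0.40], [0.45, 0.95]]
(I − A)⁻¹ = adj(I−A) / det(I−A) ≈
  [   1.60584     1.16788]
  [   1.31387     2.77372]
The output multiplier for sector j is the column-j sum of the Leontief inverse (I − A)⁻¹ = adj(I−A) / det(I−A).
Column A of adj(I−A): (0.55, 0.45); det(I−A) = 0.3425.
m_A = (0.55 + 0.45) / 0.3425 = 1.00 / 0.3425 ≈ 2.9197.

m_A = 2.9197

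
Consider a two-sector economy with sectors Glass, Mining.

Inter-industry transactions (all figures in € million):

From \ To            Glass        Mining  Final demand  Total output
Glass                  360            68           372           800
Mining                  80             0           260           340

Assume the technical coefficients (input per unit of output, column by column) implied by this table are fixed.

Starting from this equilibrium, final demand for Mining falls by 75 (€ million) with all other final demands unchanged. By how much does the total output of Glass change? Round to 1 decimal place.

Technical coefficients a_ij = z_ij / X_j:
  a_11 = 360/800 = 0.45, a_21 = 80/800 = 0.10
  a_12 = 68/340 = 0.20, a_22 = 0/340 = 0.00
I − A =
  [   0.55    -0.20]
  [  -0.10     1.00]
det(I−A) = (0.55)(1.00) − (-0.20)(-0.10) = 0.5300
adj(I−A) = [[1.00, 0.20], [0.10, 0.55]]
(I − A)⁻¹ = adj(I−A) / det(I−A) ≈
  [   1.8868     0.3774]
  [   0.1887     1.0377]
Δx = (I − A)⁻¹ Δd with Δd having -75 in the Mining component and 0 elsewhere.
So Δx_1 = L_12 · (-75), where L_12 = adj(I−A)_12 / det(I−A) = 0.20 / 0.5300.
Δx_1 = 0.20 × (-75) / 0.5300 = -15.00 / 0.5300 ≈ -28.3.

Δx_1 = -28.3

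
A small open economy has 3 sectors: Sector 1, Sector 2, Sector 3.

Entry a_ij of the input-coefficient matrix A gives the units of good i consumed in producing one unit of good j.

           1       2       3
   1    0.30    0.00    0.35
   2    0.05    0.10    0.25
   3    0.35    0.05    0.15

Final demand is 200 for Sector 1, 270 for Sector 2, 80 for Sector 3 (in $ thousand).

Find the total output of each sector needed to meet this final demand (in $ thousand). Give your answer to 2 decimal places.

I − A =
  [   0.70     0.00    -0.35]
  [  -0.05     0.90    -0.25]
  [  -0.35    -0.05     0.85]
Cofactors of I−A, C_ij = (−1)^(i+j)·(minor ij) (rows/columns in the sector order above):
  C_11 = (0.90)(0.85) − (-0.25)(-0.05) = 0.7525
  C_12 = −[(-0.05)(0.85) − (-0.25)(-0.35)] = 0.1300
  C_13 = (-0.05)(-0.05) − (0.90)(-0.35) = 0.3175
  C_21 = −[(0.00)(0.85) − (-0.35)(-0.05)] = 0.0175
  C_22 = (0.70)(0.85) − (-0.35)(-0.35) = 0.4725
  C_23 = −[(0.70)(-0.05) − (0.00)(-0.35)] = 0.0350
  C_31 = (0.00)(-0.25) − (-0.35)(0.90) = 0.3150
  C_32 = −[(0.70)(-0.25) − (-0.35)(-0.05)] = 0.1925
  C_33 = (0.70)(0.90) − (0.00)(-0.05) = 0.6300
det(I−A) = Σ_j (I−A)_1j·C_1j = (0.70)(0.7525) + (0.00)(0.1300) + (-0.35)(0.3175) = 0.415625
adj(I−A) = Cᵀ =
  [ 0.7525   0.0175   0.3150]
  [ 0.1300   0.4725   0.1925]
  [ 0.3175   0.0350   0.6300]
(I − A)⁻¹ = adj(I−A) / det(I−A) ≈
  [   1.8105     0.0421     0.7579]
  [   0.3128     1.1368     0.4632]
  [   0.7639     0.0842     1.5158]
x = (I − A)⁻¹ d = adj(I−A)·d / det(I−A), with det(I−A) = 0.415625:
  x_1 = (0.7525·200 + 0.0175·270 + 0.3150·80) / 0.415625 = 180.425 / 0.415625 ≈ 434.11
  x_2 = (0.1300·200 + 0.4725·270 + 0.1925·80) / 0.415625 = 168.975 / 0.415625 ≈ 406.56
  x_3 = (0.3175·200 + 0.0350·270 + 0.6300·80) / 0.415625 = 123.35 / 0.415625 ≈ 296.78

x_1 = 434.11, x_2 = 406.56, x_3 = 296.78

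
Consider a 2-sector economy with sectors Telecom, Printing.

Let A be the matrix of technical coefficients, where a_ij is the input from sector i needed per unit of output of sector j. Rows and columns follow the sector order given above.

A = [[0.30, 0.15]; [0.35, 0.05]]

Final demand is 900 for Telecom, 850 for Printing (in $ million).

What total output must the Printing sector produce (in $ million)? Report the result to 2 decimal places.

I − A =
  [   0.70    -0.15]
  [  -0.35     0.95]
det(I−A) = (0.70)(0.95) − (-0.15)(-0.35) = 0.6125
adj(I−A) = [[0.95, 0.15], [0.35, 0.70]]
(I − A)⁻¹ = adj(I−A) / det(I−A) ≈
  [   1.5510     0.2449]
  [   0.5714     1.1429]
x = (I − A)⁻¹ d = adj(I−A)·d / det(I−A), with det(I−A) = 0.6125:
  x_1 = (0.95·900 + 0.15·850) / 0.6125 = 982.50 / 0.6125 ≈ 1604.08
  x_2 = (0.35·900 + 0.70·850) / 0.6125 = 910.00 / 0.6125 ≈ 1485.71

x_2 = 1485.71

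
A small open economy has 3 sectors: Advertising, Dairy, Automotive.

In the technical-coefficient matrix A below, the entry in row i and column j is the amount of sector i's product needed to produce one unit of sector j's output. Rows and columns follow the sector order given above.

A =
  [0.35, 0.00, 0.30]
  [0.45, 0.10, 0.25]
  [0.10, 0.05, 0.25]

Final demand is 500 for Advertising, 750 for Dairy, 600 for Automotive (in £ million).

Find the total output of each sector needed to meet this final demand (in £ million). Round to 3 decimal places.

I − A =
  [   0.65     0.00    -0.30]
  [  -0.45     0.90    -0.25]
  [  -0.10    -0.05     0.75]
Cofactors of I−A, C_ij = (−1)^(i+j)·(minor ij) (rows/columns in the sector order above):
  C_11 = (0.90)(0.75) − (-0.25)(-0.05) = 0.6625
  C_12 = −[(-0.45)(0.75) − (-0.25)(-0.10)] = 0.3625
  C_13 = (-0.45)(-0.05) − (0.90)(-0.10) = 0.1125
  C_21 = −[(0.00)(0.75) − (-0.30)(-0.05)] = 0.0150
  C_22 = (0.65)(0.75) − (-0.30)(-0.10) = 0.4575
  C_23 = −[(0.65)(-0.05) − (0.00)(-0.10)] = 0.0325
  C_31 = (0.00)(-0.25) − (-0.30)(0.90) = 0.2700
  C_32 = −[(0.65)(-0.25) − (-0.30)(-0.45)] = 0.2975
  C_33 = (0.65)(0.90) − (0.00)(-0.45) = 0.5850
det(I−A) = Σ_j (I−A)_1j·C_1j = (0.65)(0.6625) + (0.00)(0.3625) + (-0.30)(0.1125) = 0.396875
adj(I−A) = Cᵀ =
  [ 0.6625   0.0150   0.2700]
  [ 0.3625   0.4575   0.2975]
  [ 0.1125   0.0325   0.5850]
(I − A)⁻¹ = adj(I−A) / det(I−A) ≈
  [   1.6693     0.0378     0.6803]
  [   0.9134     1.1528     0.7496]
  [   0.2835     0.0819     1.4740]
x = (I − A)⁻¹ d = adj(I−A)·d / det(I−A), with det(I−A) = 0.396875:
  x_1 = (0.6625·500 + 0.0150·750 + 0.2700·600) / 0.396875 = 504.50 / 0.396875 ≈ 1271.181
  x_2 = (0.3625·500 + 0.4575·750 + 0.2975·600) / 0.396875 = 702.875 / 0.396875 ≈ 1771.024
  x_3 = (0.1125·500 + 0.0325·750 + 0.5850·600) / 0.396875 = 431.625 / 0.396875 ≈ 1087.559

x_1 = 1271.181, x_2 = 1771.024, x_3 = 1087.559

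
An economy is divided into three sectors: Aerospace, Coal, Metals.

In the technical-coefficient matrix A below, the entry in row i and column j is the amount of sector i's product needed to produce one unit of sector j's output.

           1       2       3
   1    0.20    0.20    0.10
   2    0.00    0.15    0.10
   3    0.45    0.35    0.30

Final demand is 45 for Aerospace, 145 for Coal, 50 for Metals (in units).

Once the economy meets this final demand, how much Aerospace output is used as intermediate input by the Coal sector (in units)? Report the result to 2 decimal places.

I − A =
  [   0.80    -0.20    -0.10]
  [   0.00     0.85    -0.10]
  [  -0.45    -0.35     0.70]
Cofactors of I−A, C_ij = (−1)^(i+j)·(minor ij) (rows/columns in the sector order above):
  C_11 = (0.85)(0.70) − (-0.10)(-0.35) = 0.5600
  C_12 = −[(0.00)(0.70) − (-0.10)(-0.45)] = 0.0450
  C_13 = (0.00)(-0.35) − (0.85)(-0.45) = 0.3825
  C_21 = −[(-0.20)(0.70) − (-0.10)(-0.35)] = 0.1750
  C_22 = (0.80)(0.70) − (-0.10)(-0.45) = 0.5150
  C_23 = −[(0.80)(-0.35) − (-0.20)(-0.45)] = 0.3700
  C_31 = (-0.20)(-0.10) − (-0.10)(0.85) = 0.1050
  C_32 = −[(0.80)(-0.10) − (-0.10)(0.00)] = 0.0800
  C_33 = (0.80)(0.85) − (-0.20)(0.00) = 0.6800
det(I−A) = Σ_j (I−A)_1j·C_1j = (0.80)(0.5600) + (-0.20)(0.0450) + (-0.10)(0.3825) = 0.40075
adj(I−A) = Cᵀ =
  [ 0.5600   0.1750   0.1050]
  [ 0.0450   0.5150   0.0800]
  [ 0.3825   0.3700   0.6800]
(I − A)⁻¹ = adj(I−A) / det(I−A) ≈
  [   1.3974     0.4367     0.2620]
  [   0.1123     1.2851     0.1996]
  [   0.9545     0.9233     1.6968]
First solve x = (I − A)⁻¹ d = adj(I−A)·d / det(I−A); in particular x_2 = (0.0450·45 + 0.5150·145 + 0.0800·50) / 0.40075 = 80.70 / 0.40075 ≈ 201.3724.
Intermediate flow from 1 to 2: z_12 = a_12 · x_2 = 0.20 × 80.70 / 0.40075 = 16.14 / 0.40075 ≈ 40.27.

z_12 = 40.27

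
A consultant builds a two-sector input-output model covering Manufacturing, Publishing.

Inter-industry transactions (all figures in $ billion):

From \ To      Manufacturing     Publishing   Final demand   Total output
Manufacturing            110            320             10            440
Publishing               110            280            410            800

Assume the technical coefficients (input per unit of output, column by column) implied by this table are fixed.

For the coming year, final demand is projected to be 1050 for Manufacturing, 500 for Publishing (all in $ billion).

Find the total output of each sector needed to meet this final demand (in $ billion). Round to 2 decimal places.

Technical coefficients a_ij = z_ij / X_j:
  a_MM = 110/440 = 0.25, a_PM = 110/440 = 0.25
  a_MP = 320/800 = 0.40, a_PP = 280/800 = 0.35
I − A =
  [   0.75    -0.40]
  [  -0.25     0.65]
det(I−A) = (0.75)(0.65) − (-0.40)(-0.25) = 0.3875
adj(I−A) = [[0.65, 0.40], [0.25, 0.75]]
(I − A)⁻¹ = adj(I−A) / det(I−A) ≈
  [   1.6774     1.0323]
  [   0.6452     1.9355]
x = (I − A)⁻¹ d = adj(I−A)·d / det(I−A), with det(I−A) = 0.3875:
  x_M = (0.65·1050 + 0.40·500) / 0.3875 = 882.50 / 0.3875 ≈ 2277.42
  x_P = (0.25·1050 + 0.75·500) / 0.3875 = 637.50 / 0.3875 ≈ 1645.16

x_M = 2277.42, x_P = 1645.16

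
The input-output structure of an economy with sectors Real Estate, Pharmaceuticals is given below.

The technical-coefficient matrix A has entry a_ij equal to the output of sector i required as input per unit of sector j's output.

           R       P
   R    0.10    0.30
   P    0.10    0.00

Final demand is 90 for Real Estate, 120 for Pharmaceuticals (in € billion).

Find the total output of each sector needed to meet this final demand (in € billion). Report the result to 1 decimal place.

x_R = 144.8, x_P = 134.5

I − A =
  [   0.90    -0.30]
  [  -0.10     1.00]
det(I−A) = (0.90)(1.00) − (-0.30)(-0.10) = 0.8700
adj(I−A) = [[1.00, 0.30], [0.10, 0.90]]
(I − A)⁻¹ = adj(I−A) / det(I−A) ≈
  [   1.1494     0.3448]
  [   0.1149     1.0345]
x = (I − A)⁻¹ d = adj(I−A)·d / det(I−A), with det(I−A) = 0.8700:
  x_R = (1.00·90 + 0.30·120) / 0.8700 = 126.00 / 0.8700 ≈ 144.8
  x_P = (0.10·90 + 0.90·120) / 0.8700 = 117.00 / 0.8700 ≈ 134.5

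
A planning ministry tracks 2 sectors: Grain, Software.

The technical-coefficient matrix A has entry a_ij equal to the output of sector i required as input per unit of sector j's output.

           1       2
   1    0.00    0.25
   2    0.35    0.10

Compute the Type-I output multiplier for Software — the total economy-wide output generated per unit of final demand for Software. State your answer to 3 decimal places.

m_2 = 1.538

I − A =
  [   1.00    -0.25]
  [  -0.35     0.90]
det(I−A) = (1.00)(0.90) − (-0.25)(-0.35) = 0.8125
adj(I−A) = [[0.90, 0.25], [0.35, 1.00]]
(I − A)⁻¹ = adj(I−A) / det(I−A) ≈
  [   1.1077     0.3077]
  [   0.4308     1.2308]
The output multiplier for sector j is the column-j sum of the Leontief inverse (I − A)⁻¹ = adj(I−A) / det(I−A).
Column 2 of adj(I−A): (0.25, 1.00); det(I−A) = 0.8125.
m_2 = (0.25 + 1.00) / 0.8125 = 1.25 / 0.8125 ≈ 1.538.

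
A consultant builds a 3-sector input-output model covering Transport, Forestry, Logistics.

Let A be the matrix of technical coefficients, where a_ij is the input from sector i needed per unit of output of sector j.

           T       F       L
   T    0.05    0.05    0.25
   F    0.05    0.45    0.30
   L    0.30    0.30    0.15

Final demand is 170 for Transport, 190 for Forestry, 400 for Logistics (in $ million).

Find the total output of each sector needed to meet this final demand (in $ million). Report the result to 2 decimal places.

I − A =
  [   0.95    -0.05    -0.25]
  [  -0.05     0.55    -0.30]
  [  -0.30    -0.30     0.85]
Cofactors of I−A, C_ij = (−1)^(i+j)·(minor ij) (rows/columns in the sector order above):
  C_11 = (0.55)(0.85) − (-0.30)(-0.30) = 0.3775
  C_12 = −[(-0.05)(0.85) − (-0.30)(-0.30)] = 0.1325
  C_13 = (-0.05)(-0.30) − (0.55)(-0.30) = 0.1800
  C_21 = −[(-0.05)(0.85) − (-0.25)(-0.30)] = 0.1175
  C_22 = (0.95)(0.85) − (-0.25)(-0.30) = 0.7325
  C_23 = −[(0.95)(-0.30) − (-0.05)(-0.30)] = 0.3000
  C_31 = (-0.05)(-0.30) − (-0.25)(0.55) = 0.1525
  C_32 = −[(0.95)(-0.30) − (-0.25)(-0.05)] = 0.2975
  C_33 = (0.95)(0.55) − (-0.05)(-0.05) = 0.5200
det(I−A) = Σ_j (I−A)_1j·C_1j = (0.95)(0.3775) + (-0.05)(0.1325) + (-0.25)(0.1800) = 0.3070
adj(I−A) = Cᵀ =
  [ 0.3775   0.1175   0.1525]
  [ 0.1325   0.7325   0.2975]
  [ 0.1800   0.3000   0.5200]
(I − A)⁻¹ = adj(I−A) / det(I−A) ≈
  [   1.2296     0.3827     0.4967]
  [   0.4316     2.3860     0.9691]
  [   0.5863     0.9772     1.6938]
x = (I − A)⁻¹ d = adj(I−A)·d / det(I−A), with det(I−A) = 0.3070:
  x_T = (0.3775·170 + 0.1175·190 + 0.1525·400) / 0.3070 = 147.50 / 0.3070 ≈ 480.46
  x_F = (0.1325·170 + 0.7325·190 + 0.2975·400) / 0.3070 = 280.70 / 0.3070 ≈ 914.33
  x_L = (0.1800·170 + 0.3000·190 + 0.5200·400) / 0.3070 = 295.60 / 0.3070 ≈ 962.87

x_T = 480.46, x_F = 914.33, x_L = 962.87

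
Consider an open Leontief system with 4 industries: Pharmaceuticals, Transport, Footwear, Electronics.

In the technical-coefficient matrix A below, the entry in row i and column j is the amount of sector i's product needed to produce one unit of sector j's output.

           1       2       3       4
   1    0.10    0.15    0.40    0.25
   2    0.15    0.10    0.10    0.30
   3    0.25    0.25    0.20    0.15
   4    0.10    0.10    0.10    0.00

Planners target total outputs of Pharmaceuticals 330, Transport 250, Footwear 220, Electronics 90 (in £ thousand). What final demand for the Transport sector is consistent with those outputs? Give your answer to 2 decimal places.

d_2 = 126.50

I − A =
  [   0.90    -0.15    -0.40    -0.25]
  [  -0.15     0.90    -0.10    -0.30]
  [  -0.25    -0.25     0.80    -0.15]
  [  -0.10    -0.10    -0.10     1.00]
d = (I − A) x:
  d_1 = (+0.90)·330 + (-0.15)·250 + (-0.40)·220 + (-0.25)·90 = 149.00
  d_2 = (-0.15)·330 + (+0.90)·250 + (-0.10)·220 + (-0.30)·90 = 126.50
  d_3 = (-0.25)·330 + (-0.25)·250 + (+0.80)·220 + (-0.15)·90 = 17.50
  d_4 = (-0.10)·330 + (-0.10)·250 + (-0.10)·220 + (+1.00)·90 = 10.00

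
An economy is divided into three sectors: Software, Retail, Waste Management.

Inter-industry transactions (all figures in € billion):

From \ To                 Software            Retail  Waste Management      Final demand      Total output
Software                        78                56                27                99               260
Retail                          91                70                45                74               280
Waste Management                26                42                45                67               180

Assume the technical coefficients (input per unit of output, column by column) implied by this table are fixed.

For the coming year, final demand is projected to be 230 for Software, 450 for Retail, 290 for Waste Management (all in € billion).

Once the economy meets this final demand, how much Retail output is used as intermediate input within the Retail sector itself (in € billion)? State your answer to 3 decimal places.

Technical coefficients a_ij = z_ij / X_j:
  a_SS = 78/260 = 0.30, a_RS = 91/260 = 0.35, a_WS = 26/260 = 0.10
  a_SR = 56/280 = 0.20, a_RR = 70/280 = 0.25, a_WR = 42/280 = 0.15
  a_SW = 27/180 = 0.15, a_RW = 45/180 = 0.25, a_WW = 45/180 = 0.25
I − A =
  [   0.70    -0.20    -0.15]
  [  -0.35     0.75    -0.25]
  [  -0.10    -0.15     0.75]
Cofactors of I−A, C_ij = (−1)^(i+j)·(minor ij) (rows/columns in the sector order above):
  C_11 = (0.75)(0.75) − (-0.25)(-0.15) = 0.5250
  C_12 = −[(-0.35)(0.75) − (-0.25)(-0.10)] = 0.2875
  C_13 = (-0.35)(-0.15) − (0.75)(-0.10) = 0.1275
  C_21 = −[(-0.20)(0.75) − (-0.15)(-0.15)] = 0.1725
  C_22 = (0.70)(0.75) − (-0.15)(-0.10) = 0.5100
  C_23 = −[(0.70)(-0.15) − (-0.20)(-0.10)] = 0.1250
  C_31 = (-0.20)(-0.25) − (-0.15)(0.75) = 0.1625
  C_32 = −[(0.70)(-0.25) − (-0.15)(-0.35)] = 0.2275
  C_33 = (0.70)(0.75) − (-0.20)(-0.35) = 0.4550
det(I−A) = Σ_j (I−A)_1j·C_1j = (0.70)(0.5250) + (-0.20)(0.2875) + (-0.15)(0.1275) = 0.290875
adj(I−A) = Cᵀ =
  [ 0.5250   0.1725   0.1625]
  [ 0.2875   0.5100   0.2275]
  [ 0.1275   0.1250   0.4550]
(I − A)⁻¹ = adj(I−A) / det(I−A) ≈
  [   1.8049     0.5930     0.5587]
  [   0.9884     1.7533     0.7821]
  [   0.4383     0.4297     1.5642]
First solve x = (I − A)⁻¹ d = adj(I−A)·d / det(I−A); in particular x_R = (0.2875·230 + 0.5100·450 + 0.2275·290) / 0.290875 = 361.60 / 0.290875 ≈ 1243.14568.
Intermediate flow from R to R: z_RR = a_RR · x_R = 0.25 × 361.60 / 0.290875 = 90.40 / 0.290875 ≈ 310.786.

z_RR = 310.786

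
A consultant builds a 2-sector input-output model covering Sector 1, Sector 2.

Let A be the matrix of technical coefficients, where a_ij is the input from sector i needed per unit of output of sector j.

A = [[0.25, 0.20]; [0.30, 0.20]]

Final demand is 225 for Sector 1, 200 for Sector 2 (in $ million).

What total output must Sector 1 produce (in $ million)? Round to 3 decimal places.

I − A =
  [   0.75    -0.20]
  [  -0.30     0.80]
det(I−A) = (0.75)(0.80) − (-0.20)(-0.30) = 0.5400
adj(I−A) = [[0.80, 0.20], [0.30, 0.75]]
(I − A)⁻¹ = adj(I−A) / det(I−A) ≈
  [   1.4815     0.3704]
  [   0.5556     1.3889]
x = (I − A)⁻¹ d = adj(I−A)·d / det(I−A), with det(I−A) = 0.5400:
  x_1 = (0.80·225 + 0.20·200) / 0.5400 = 220.00 / 0.5400 ≈ 407.407
  x_2 = (0.30·225 + 0.75·200) / 0.5400 = 217.50 / 0.5400 ≈ 402.778

x_1 = 407.407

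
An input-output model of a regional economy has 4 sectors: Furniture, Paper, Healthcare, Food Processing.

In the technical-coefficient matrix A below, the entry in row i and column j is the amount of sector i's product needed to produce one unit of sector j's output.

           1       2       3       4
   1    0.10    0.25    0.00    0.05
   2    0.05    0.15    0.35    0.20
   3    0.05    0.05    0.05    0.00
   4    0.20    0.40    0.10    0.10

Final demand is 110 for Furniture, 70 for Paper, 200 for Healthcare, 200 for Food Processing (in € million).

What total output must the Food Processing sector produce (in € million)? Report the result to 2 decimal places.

I − A =
  [   0.90    -0.25     0.00    -0.05]
  [  -0.05     0.85    -0.35    -0.20]
  [  -0.05    -0.05     0.95     0.00]
  [  -0.20    -0.40    -0.10     0.90]
Compute the cofactors C_ij = (−1)^(i+j)·(3×3 minor ij) of I−A; the adjugate is their transpose:
adj(I−A) = Cᵀ =
  [ 0.63400   0.23300   0.09500   0.08700]
  [ 0.09750   0.75975   0.29825   0.17425]
  [ 0.03850   0.05225   0.58575   0.01375]
  [ 0.18850   0.39525   0.21875   0.69475]
det(I−A) = Σ_j (I−A)_1j·C_1j = (0.90)(0.63400) + (-0.25)(0.09750) + (0.00)(0.03850) + (-0.05)(0.18850) = 0.5368
(I − A)⁻¹ = adj(I−A) / det(I−A) ≈
  [   1.1811     0.4341     0.1770     0.1621]
  [   0.1816     1.4153     0.5556     0.3246]
  [   0.0717     0.0973     1.0912     0.0256]
  [   0.3512     0.7363     0.4075     1.2942]
x = (I − A)⁻¹ d = adj(I−A)·d / det(I−A), with det(I−A) = 0.5368:
  x_1 = (0.63400·110 + 0.23300·70 + 0.09500·200 + 0.08700·200) / 0.5368 = 122.45 / 0.5368 ≈ 228.11
  x_2 = (0.09750·110 + 0.75975·70 + 0.29825·200 + 0.17425·200) / 0.5368 = 158.4075 / 0.5368 ≈ 295.10
  x_3 = (0.03850·110 + 0.05225·70 + 0.58575·200 + 0.01375·200) / 0.5368 = 127.7925 / 0.5368 ≈ 238.06
  x_4 = (0.18850·110 + 0.39525·70 + 0.21875·200 + 0.69475·200) / 0.5368 = 231.1025 / 0.5368 ≈ 430.52

x_4 = 430.52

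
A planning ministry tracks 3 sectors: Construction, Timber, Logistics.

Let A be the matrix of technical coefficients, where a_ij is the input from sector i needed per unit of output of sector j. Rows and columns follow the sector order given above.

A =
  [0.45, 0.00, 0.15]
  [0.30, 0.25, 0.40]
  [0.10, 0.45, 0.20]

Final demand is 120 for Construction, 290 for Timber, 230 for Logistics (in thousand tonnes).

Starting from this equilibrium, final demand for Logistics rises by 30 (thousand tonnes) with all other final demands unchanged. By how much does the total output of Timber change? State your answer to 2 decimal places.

I − A =
  [   0.55     0.00    -0.15]
  [  -0.30     0.75    -0.40]
  [  -0.10    -0.45     0.80]
Cofactors of I−A, C_ij = (−1)^(i+j)·(minor ij) (rows/columns in the sector order above):
  C_11 = (0.75)(0.80) − (-0.40)(-0.45) = 0.4200
  C_12 = −[(-0.30)(0.80) − (-0.40)(-0.10)] = 0.2800
  C_13 = (-0.30)(-0.45) − (0.75)(-0.10) = 0.2100
  C_21 = −[(0.00)(0.80) − (-0.15)(-0.45)] = 0.0675
  C_22 = (0.55)(0.80) − (-0.15)(-0.10) = 0.4250
  C_23 = −[(0.55)(-0.45) − (0.00)(-0.10)] = 0.2475
  C_31 = (0.00)(-0.40) − (-0.15)(0.75) = 0.1125
  C_32 = −[(0.55)(-0.40) − (-0.15)(-0.30)] = 0.2650
  C_33 = (0.55)(0.75) − (0.00)(-0.30) = 0.4125
det(I−A) = Σ_j (I−A)_1j·C_1j = (0.55)(0.4200) + (0.00)(0.2800) + (-0.15)(0.2100) = 0.1995
adj(I−A) = Cᵀ =
  [ 0.4200   0.0675   0.1125]
  [ 0.2800   0.4250   0.2650]
  [ 0.2100   0.2475   0.4125]
(I − A)⁻¹ = adj(I−A) / det(I−A) ≈
  [   2.1053     0.3383     0.5639]
  [   1.4035     2.1303     1.3283]
  [   1.0526     1.2406     2.0677]
Δx = (I − A)⁻¹ Δd with Δd having +30 in the Logistics component and 0 elsewhere.
So Δx_2 = L_23 · (+30), where L_23 = adj(I−A)_23 / det(I−A) = 0.2650 / 0.1995.
Δx_2 = 0.2650 × (+30) / 0.1995 = 7.95 / 0.1995 ≈ 39.85.

Δx_2 = 39.85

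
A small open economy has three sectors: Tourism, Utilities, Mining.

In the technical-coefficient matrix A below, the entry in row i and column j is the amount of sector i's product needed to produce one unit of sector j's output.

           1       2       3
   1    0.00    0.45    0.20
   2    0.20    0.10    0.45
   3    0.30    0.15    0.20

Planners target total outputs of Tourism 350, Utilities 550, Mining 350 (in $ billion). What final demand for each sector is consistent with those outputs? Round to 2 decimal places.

d_1 = 32.50, d_2 = 267.50, d_3 = 92.50

I − A =
  [   1.00    -0.45    -0.20]
  [  -0.20     0.90    -0.45]
  [  -0.30    -0.15     0.80]
d = (I − A) x:
  d_1 = (+1.00)·350 + (-0.45)·550 + (-0.20)·350 = 32.50
  d_2 = (-0.20)·350 + (+0.90)·550 + (-0.45)·350 = 267.50
  d_3 = (-0.30)·350 + (-0.15)·550 + (+0.80)·350 = 92.50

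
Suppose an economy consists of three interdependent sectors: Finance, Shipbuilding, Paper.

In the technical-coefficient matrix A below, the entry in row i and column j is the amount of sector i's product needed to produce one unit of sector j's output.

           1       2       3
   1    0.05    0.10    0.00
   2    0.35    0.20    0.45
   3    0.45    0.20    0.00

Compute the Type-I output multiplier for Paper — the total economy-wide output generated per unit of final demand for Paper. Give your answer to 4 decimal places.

I − A =
  [   0.95    -0.10     0.00]
  [  -0.35     0.80    -0.45]
  [  -0.45    -0.20     1.00]
Cofactors of I−A, C_ij = (−1)^(i+j)·(minor ij) (rows/columns in the sector order above):
  C_11 = (0.80)(1.00) − (-0.45)(-0.20) = 0.7100
  C_12 = −[(-0.35)(1.00) − (-0.45)(-0.45)] = 0.5525
  C_13 = (-0.35)(-0.20) − (0.80)(-0.45) = 0.4300
  C_21 = −[(-0.10)(1.00) − (0.00)(-0.20)] = 0.1000
  C_22 = (0.95)(1.00) − (0.00)(-0.45) = 0.9500
  C_23 = −[(0.95)(-0.20) − (-0.10)(-0.45)] = 0.2350
  C_31 = (-0.10)(-0.45) − (0.00)(0.80) = 0.0450
  C_32 = −[(0.95)(-0.45) − (0.00)(-0.35)] = 0.4275
  C_33 = (0.95)(0.80) − (-0.10)(-0.35) = 0.7250
det(I−A) = Σ_j (I−A)_1j·C_1j = (0.95)(0.7100) + (-0.10)(0.5525) + (0.00)(0.4300) = 0.61925
adj(I−A) = Cᵀ =
  [ 0.7100   0.1000   0.0450]
  [ 0.5525   0.9500   0.4275]
  [ 0.4300   0.2350   0.7250]
(I − A)⁻¹ = adj(I−A) / det(I−A) ≈
  [   1.14655     0.16149     0.07267]
  [   0.89221     1.53411     0.69035]
  [   0.69439     0.37949     1.17077]
The output multiplier for sector j is the column-j sum of the Leontief inverse (I − A)⁻¹ = adj(I−A) / det(I−A).
Column 3 of adj(I−A): (0.0450, 0.4275, 0.7250); det(I−A) = 0.61925.
m_3 = (0.0450 + 0.4275 + 0.7250) / 0.61925 = 1.1975 / 0.61925 ≈ 1.9338.

m_3 = 1.9338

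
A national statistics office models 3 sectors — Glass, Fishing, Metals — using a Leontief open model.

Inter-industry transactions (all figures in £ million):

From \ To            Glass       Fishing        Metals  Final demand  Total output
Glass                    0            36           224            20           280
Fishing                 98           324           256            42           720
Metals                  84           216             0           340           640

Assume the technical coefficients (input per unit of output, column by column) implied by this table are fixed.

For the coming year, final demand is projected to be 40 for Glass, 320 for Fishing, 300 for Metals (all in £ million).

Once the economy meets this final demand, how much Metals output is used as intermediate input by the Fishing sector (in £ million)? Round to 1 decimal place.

z_MF = 444.2

Technical coefficients a_ij = z_ij / X_j:
  a_GG = 0/280 = 0.00, a_FG = 98/280 = 0.35, a_MG = 84/280 = 0.30
  a_GF = 36/720 = 0.05, a_FF = 324/720 = 0.45, a_MF = 216/720 = 0.30
  a_GM = 224/640 = 0.35, a_FM = 256/640 = 0.40, a_MM = 0/640 = 0.00
I − A =
  [   1.00    -0.05    -0.35]
  [  -0.35     0.55    -0.40]
  [  -0.30    -0.30     1.00]
Cofactors of I−A, C_ij = (−1)^(i+j)·(minor ij) (rows/columns in the sector order above):
  C_11 = (0.55)(1.00) − (-0.40)(-0.30) = 0.4300
  C_12 = −[(-0.35)(1.00) − (-0.40)(-0.30)] = 0.4700
  C_13 = (-0.35)(-0.30) − (0.55)(-0.30) = 0.2700
  C_21 = −[(-0.05)(1.00) − (-0.35)(-0.30)] = 0.1550
  C_22 = (1.00)(1.00) − (-0.35)(-0.30) = 0.8950
  C_23 = −[(1.00)(-0.30) − (-0.05)(-0.30)] = 0.3150
  C_31 = (-0.05)(-0.40) − (-0.35)(0.55) = 0.2125
  C_32 = −[(1.00)(-0.40) − (-0.35)(-0.35)] = 0.5225
  C_33 = (1.00)(0.55) − (-0.05)(-0.35) = 0.5325
det(I−A) = Σ_j (I−A)_1j·C_1j = (1.00)(0.4300) + (-0.05)(0.4700) + (-0.35)(0.2700) = 0.3120
adj(I−A) = Cᵀ =
  [ 0.4300   0.1550   0.2125]
  [ 0.4700   0.8950   0.5225]
  [ 0.2700   0.3150   0.5325]
(I − A)⁻¹ = adj(I−A) / det(I−A) ≈
  [   1.3782     0.4968     0.6811]
  [   1.5064     2.8686     1.6747]
  [   0.8654     1.0096     1.7067]
First solve x = (I − A)⁻¹ d = adj(I−A)·d / det(I−A); in particular x_F = (0.4700·40 + 0.8950·320 + 0.5225·300) / 0.3120 = 461.95 / 0.3120 ≈ 1480.609.
Intermediate flow from M to F: z_MF = a_MF · x_F = 0.30 × 461.95 / 0.3120 = 138.585 / 0.3120 ≈ 444.2.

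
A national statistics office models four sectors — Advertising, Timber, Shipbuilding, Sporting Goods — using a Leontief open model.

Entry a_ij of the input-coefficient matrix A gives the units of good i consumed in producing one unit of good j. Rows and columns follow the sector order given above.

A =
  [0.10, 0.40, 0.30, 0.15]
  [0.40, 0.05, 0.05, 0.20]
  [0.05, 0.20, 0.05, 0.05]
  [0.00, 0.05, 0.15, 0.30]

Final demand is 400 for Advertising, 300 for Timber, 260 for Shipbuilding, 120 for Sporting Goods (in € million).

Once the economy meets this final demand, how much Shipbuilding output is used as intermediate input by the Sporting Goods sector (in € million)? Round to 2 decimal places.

I − A =
  [   0.90    -0.40    -0.30    -0.15]
  [  -0.40     0.95    -0.05    -0.20]
  [  -0.05    -0.20     0.95    -0.05]
  [   0.00    -0.05    -0.15     0.70]
Compute the cofactors C_ij = (−1)^(i+j)·(3×3 minor ij) of I−A; the adjugate is their transpose:
adj(I−A) = Cᵀ =
  [ 0.602000   0.317375   0.244250   0.237125]
  [ 0.266250   0.580125   0.151500   0.233625]
  [ 0.089750   0.142625   0.474500   0.093875]
  [ 0.038250   0.072000   0.112500   0.612000]
det(I−A) = Σ_j (I−A)_1j·C_1j = (0.90)(0.602000) + (-0.40)(0.266250) + (-0.30)(0.089750) + (-0.15)(0.038250) = 0.4026375
(I − A)⁻¹ = adj(I−A) / det(I−A) ≈
  [   1.4951     0.7882     0.6066     0.5889]
  [   0.6613     1.4408     0.3763     0.5802]
  [   0.2229     0.3542     1.1785     0.2332]
  [   0.0950     0.1788     0.2794     1.5200]
First solve x = (I − A)⁻¹ d = adj(I−A)·d / det(I−A); in particular x_4 = (0.038250·400 + 0.072000·300 + 0.112500·260 + 0.612000·120) / 0.4026375 = 139.59 / 0.4026375 ≈ 346.6890.
Intermediate flow from 3 to 4: z_34 = a_34 · x_4 = 0.05 × 139.59 / 0.4026375 = 6.9795 / 0.4026375 ≈ 17.33.

z_34 = 17.33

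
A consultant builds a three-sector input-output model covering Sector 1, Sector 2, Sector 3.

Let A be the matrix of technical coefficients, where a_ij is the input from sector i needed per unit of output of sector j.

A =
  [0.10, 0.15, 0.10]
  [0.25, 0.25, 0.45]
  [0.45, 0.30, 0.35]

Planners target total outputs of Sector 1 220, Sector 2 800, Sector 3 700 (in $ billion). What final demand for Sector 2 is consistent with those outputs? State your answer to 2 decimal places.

I − A =
  [   0.90    -0.15    -0.10]
  [  -0.25     0.75    -0.45]
  [  -0.45    -0.30     0.65]
d = (I − A) x:
  d_1 = (+0.90)·220 + (-0.15)·800 + (-0.10)·700 = 8.00
  d_2 = (-0.25)·220 + (+0.75)·800 + (-0.45)·700 = 230.00
  d_3 = (-0.45)·220 + (-0.30)·800 + (+0.65)·700 = 116.00

d_2 = 230.00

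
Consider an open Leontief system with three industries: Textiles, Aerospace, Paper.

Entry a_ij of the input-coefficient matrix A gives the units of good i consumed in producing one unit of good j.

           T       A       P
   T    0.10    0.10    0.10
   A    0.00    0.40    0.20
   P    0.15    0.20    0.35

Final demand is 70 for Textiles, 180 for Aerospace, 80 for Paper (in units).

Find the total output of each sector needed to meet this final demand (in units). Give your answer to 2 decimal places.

I − A =
  [   0.90    -0.10    -0.10]
  [   0.00     0.60    -0.20]
  [  -0.15    -0.20     0.65]
Cofactors of I−A, C_ij = (−1)^(i+j)·(minor ij) (rows/columns in the sector order above):
  C_11 = (0.60)(0.65) − (-0.20)(-0.20) = 0.3500
  C_12 = −[(0.00)(0.65) − (-0.20)(-0.15)] = 0.0300
  C_13 = (0.00)(-0.20) − (0.60)(-0.15) = 0.0900
  C_21 = −[(-0.10)(0.65) − (-0.10)(-0.20)] = 0.0850
  C_22 = (0.90)(0.65) − (-0.10)(-0.15) = 0.5700
  C_23 = −[(0.90)(-0.20) − (-0.10)(-0.15)] = 0.1950
  C_31 = (-0.10)(-0.20) − (-0.10)(0.60) = 0.0800
  C_32 = −[(0.90)(-0.20) − (-0.10)(0.00)] = 0.1800
  C_33 = (0.90)(0.60) − (-0.10)(0.00) = 0.5400
det(I−A) = Σ_j (I−A)_1j·C_1j = (0.90)(0.3500) + (-0.10)(0.0300) + (-0.10)(0.0900) = 0.3030
adj(I−A) = Cᵀ =
  [ 0.3500   0.0850   0.0800]
  [ 0.0300   0.5700   0.1800]
  [ 0.0900   0.1950   0.5400]
(I − A)⁻¹ = adj(I−A) / det(I−A) ≈
  [   1.1551     0.2805     0.2640]
  [   0.0990     1.8812     0.5941]
  [   0.2970     0.6436     1.7822]
x = (I − A)⁻¹ d = adj(I−A)·d / det(I−A), with det(I−A) = 0.3030:
  x_T = (0.3500·70 + 0.0850·180 + 0.0800·80) / 0.3030 = 46.20 / 0.3030 ≈ 152.48
  x_A = (0.0300·70 + 0.5700·180 + 0.1800·80) / 0.3030 = 119.10 / 0.3030 ≈ 393.07
  x_P = (0.0900·70 + 0.1950·180 + 0.5400·80) / 0.3030 = 84.60 / 0.3030 ≈ 279.21

x_T = 152.48, x_A = 393.07, x_P = 279.21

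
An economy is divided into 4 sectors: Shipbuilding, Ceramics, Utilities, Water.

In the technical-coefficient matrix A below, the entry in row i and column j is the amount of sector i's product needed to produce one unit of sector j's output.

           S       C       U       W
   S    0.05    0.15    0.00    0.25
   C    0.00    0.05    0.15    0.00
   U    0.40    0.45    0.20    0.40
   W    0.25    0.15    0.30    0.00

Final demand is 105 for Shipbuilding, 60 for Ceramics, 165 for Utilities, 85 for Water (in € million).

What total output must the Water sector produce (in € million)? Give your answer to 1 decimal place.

I − A =
  [   0.95    -0.15     0.00    -0.25]
  [   0.00     0.95    -0.15     0.00]
  [  -0.40    -0.45     0.80    -0.40]
  [  -0.25    -0.15    -0.30     1.00]
Compute the cofactors C_ij = (−1)^(i+j)·(3×3 minor ij) of I−A; the adjugate is their transpose:
adj(I−A) = Cᵀ =
  [ 0.569500   0.165750   0.099375   0.182125]
  [ 0.075000   0.566000   0.133125   0.072000]
  [ 0.475000   0.546375   0.843125   0.456000]
  [ 0.296125   0.290250   0.297750   0.648875]
det(I−A) = Σ_j (I−A)_1j·C_1j = (0.95)(0.569500) + (-0.15)(0.075000) + (0.00)(0.475000) + (-0.25)(0.296125) = 0.45574375
(I − A)⁻¹ = adj(I−A) / det(I−A) ≈
  [   1.2496     0.3637     0.2181     0.3996]
  [   0.1646     1.2419     0.2921     0.1580]
  [   1.0423     1.1989     1.8500     1.0006]
  [   0.6498     0.6369     0.6533     1.4238]
x = (I − A)⁻¹ d = adj(I−A)·d / det(I−A), with det(I−A) = 0.45574375:
  x_S = (0.569500·105 + 0.165750·60 + 0.099375·165 + 0.182125·85) / 0.45574375 = 101.62 / 0.45574375 ≈ 223.0
  x_C = (0.075000·105 + 0.566000·60 + 0.133125·165 + 0.072000·85) / 0.45574375 = 69.920625 / 0.45574375 ≈ 153.4
  x_U = (0.475000·105 + 0.546375·60 + 0.843125·165 + 0.456000·85) / 0.45574375 = 260.533125 / 0.45574375 ≈ 571.7
  x_W = (0.296125·105 + 0.290250·60 + 0.297750·165 + 0.648875·85) / 0.45574375 = 152.79125 / 0.45574375 ≈ 335.3

x_W = 335.3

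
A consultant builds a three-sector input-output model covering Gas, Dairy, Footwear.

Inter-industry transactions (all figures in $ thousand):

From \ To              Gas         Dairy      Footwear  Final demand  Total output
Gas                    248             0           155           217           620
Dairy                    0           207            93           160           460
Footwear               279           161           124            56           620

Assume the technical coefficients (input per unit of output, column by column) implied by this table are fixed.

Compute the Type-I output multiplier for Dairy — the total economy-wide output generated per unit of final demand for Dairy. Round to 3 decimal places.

m_2 = 3.897

Technical coefficients a_ij = z_ij / X_j:
  a_11 = 248/620 = 0.40, a_21 = 0/620 = 0.00, a_31 = 279/620 = 0.45
  a_12 = 0/460 = 0.00, a_22 = 207/460 = 0.45, a_32 = 161/460 = 0.35
  a_13 = 155/620 = 0.25, a_23 = 93/620 = 0.15, a_33 = 124/620 = 0.20
I − A =
  [   0.60     0.00    -0.25]
  [   0.00     0.55    -0.15]
  [  -0.45    -0.35     0.80]
Cofactors of I−A, C_ij = (−1)^(i+j)·(minor ij) (rows/columns in the sector order above):
  C_11 = (0.55)(0.80) − (-0.15)(-0.35) = 0.3875
  C_12 = −[(0.00)(0.80) − (-0.15)(-0.45)] = 0.0675
  C_13 = (0.00)(-0.35) − (0.55)(-0.45) = 0.2475
  C_21 = −[(0.00)(0.80) − (-0.25)(-0.35)] = 0.0875
  C_22 = (0.60)(0.80) − (-0.25)(-0.45) = 0.3675
  C_23 = −[(0.60)(-0.35) − (0.00)(-0.45)] = 0.2100
  C_31 = (0.00)(-0.15) − (-0.25)(0.55) = 0.1375
  C_32 = −[(0.60)(-0.15) − (-0.25)(0.00)] = 0.0900
  C_33 = (0.60)(0.55) − (0.00)(0.00) = 0.3300
det(I−A) = Σ_j (I−A)_1j·C_1j = (0.60)(0.3875) + (0.00)(0.0675) + (-0.25)(0.2475) = 0.170625
adj(I−A) = Cᵀ =
  [ 0.3875   0.0875   0.1375]
  [ 0.0675   0.3675   0.0900]
  [ 0.2475   0.2100   0.3300]
(I − A)⁻¹ = adj(I−A) / det(I−A) ≈
  [   2.2711     0.5128     0.8059]
  [   0.3956     2.1538     0.5275]
  [   1.4505     1.2308     1.9341]
The output multiplier for sector j is the column-j sum of the Leontief inverse (I − A)⁻¹ = adj(I−A) / det(I−A).
Column 2 of adj(I−A): (0.0875, 0.3675, 0.2100); det(I−A) = 0.170625.
m_2 = (0.0875 + 0.3675 + 0.2100) / 0.170625 = 0.665 / 0.170625 ≈ 3.897.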